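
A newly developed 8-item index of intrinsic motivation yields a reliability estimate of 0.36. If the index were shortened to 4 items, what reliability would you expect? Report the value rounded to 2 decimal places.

The new length is 4/8 = 0.5 times the old.
r_new = 0.5·0.36 / [1 + (0.5 − 1)·0.36]
r_new = 0.1800 / 0.8200 ≈ 0.2195

0.22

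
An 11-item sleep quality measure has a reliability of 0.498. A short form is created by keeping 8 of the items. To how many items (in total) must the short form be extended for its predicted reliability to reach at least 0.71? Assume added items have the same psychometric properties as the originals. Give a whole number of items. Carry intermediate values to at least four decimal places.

28

First, r for the 8-item form: n = 8/11 = 0.7273, so r_8 = 0.7273·0.498/(1 + (0.7273 − 1)·0.498) = 0.4191
Then solve for n' with r_old = 0.4191, r_target = 0.71: n' = 0.71(1 − 0.4191)/[0.4191(1 − 0.71)] = 3.3935
Total items = 3.3935 × 8 = 27.15, rounded up to 28.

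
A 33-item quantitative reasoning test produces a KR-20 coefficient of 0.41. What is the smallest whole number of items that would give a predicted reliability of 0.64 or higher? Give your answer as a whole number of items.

Invert Spearman-Brown to solve for n:
n = r*(1 − r) / [ r (1 − r*) ]
n = 0.64 × (1 − 0.41) / [ 0.41 × (1 − 0.64) ]
  = 0.3776 / 0.1476 = 2.5583
Items needed = n × 33 = 2.5583 × 33 ≈ 84.42 → round up to 85

85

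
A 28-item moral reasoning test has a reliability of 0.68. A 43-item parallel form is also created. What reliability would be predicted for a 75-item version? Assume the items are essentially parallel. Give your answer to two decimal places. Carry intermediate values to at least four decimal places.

The 43-item form is not needed; work directly from the 28-item form with n = 75/28 = 2.6786.
r_{75} = n·r / (1 + (n − 1)·r) = 1.8214 / 2.1414 ≈ 0.8506

0.85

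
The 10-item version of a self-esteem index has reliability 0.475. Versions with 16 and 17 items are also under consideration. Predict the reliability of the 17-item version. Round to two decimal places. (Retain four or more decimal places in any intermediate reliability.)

Only the ratio of lengths matters: n = 17/10 = 1.7000
r_{17} = n·r / (1 + (n − 1)·r) = 0.8075 / 1.3325 ≈ 0.6060

0.61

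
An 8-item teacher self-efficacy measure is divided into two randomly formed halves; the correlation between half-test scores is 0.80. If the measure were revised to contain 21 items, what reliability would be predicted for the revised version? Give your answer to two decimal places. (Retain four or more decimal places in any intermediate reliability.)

0.95

Full-test reliability from the split-half r: r_full = 2(0.80)/(1 + 0.80) = 0.8889
Then adjust to 21 items: n = 21/8 = 2.6250
r_new = n·r_full / (1 + (n − 1)·r_full) = 2.3334 / 2.4445 ≈ 0.9546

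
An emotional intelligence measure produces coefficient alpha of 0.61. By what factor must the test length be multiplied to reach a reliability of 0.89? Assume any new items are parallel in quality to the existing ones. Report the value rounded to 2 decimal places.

n = 0.89 × (1 − 0.61) / [ 0.61 × (1 − 0.89) ]
  = 0.3471 / 0.0671 = 5.1729

5.17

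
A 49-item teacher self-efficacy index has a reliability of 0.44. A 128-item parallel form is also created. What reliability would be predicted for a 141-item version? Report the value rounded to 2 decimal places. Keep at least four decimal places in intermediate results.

Only the ratio of lengths matters: n = 141/49 = 2.8776
r_{141} = n·r / (1 + (n − 1)·r) = 1.2661 / 1.8261 ≈ 0.6933

0.69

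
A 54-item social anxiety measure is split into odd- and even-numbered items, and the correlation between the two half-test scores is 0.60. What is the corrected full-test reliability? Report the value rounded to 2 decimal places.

r_full = 2(0.60) / (1 + 0.60)
       = 1.2000 / 1.6000 = 0.7500

0.75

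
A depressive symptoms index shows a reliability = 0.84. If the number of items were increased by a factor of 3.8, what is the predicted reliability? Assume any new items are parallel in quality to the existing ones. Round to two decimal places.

Spearman-Brown: r_new = n·r / (1 + (n − 1)·r)
r_new = 3.8·0.84 / [1 + (3.8 − 1)·0.84]
r_new = 3.1920 / 3.3520 ≈ 0.9523

0.95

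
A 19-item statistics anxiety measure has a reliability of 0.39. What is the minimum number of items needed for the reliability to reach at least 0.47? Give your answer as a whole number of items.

27

Rearranging the Spearman-Brown formula for n,
n = r*(1 − r) / [ r (1 − r*) ]
n = 0.47(1 − 0.39) / [0.39(1 − 0.47)]
n = 0.2867 / 0.2067 ≈ 1.3870
Items needed = n × 19 = 1.3870 × 19 ≈ 26.35 → round up to 27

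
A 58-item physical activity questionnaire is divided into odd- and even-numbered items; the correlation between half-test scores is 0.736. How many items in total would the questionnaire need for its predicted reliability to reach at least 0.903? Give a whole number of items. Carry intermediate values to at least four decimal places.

97

Corrected full-test reliability: r_full = 2 × 0.736 / (1 + 0.736) ≈ 0.8479
Solve Spearman-Brown for n: n = 0.903(1 − 0.8479) / [0.8479(1 − 0.903)] = 1.6699
Items = 1.6699 × 58 ≈ 96.85 → 97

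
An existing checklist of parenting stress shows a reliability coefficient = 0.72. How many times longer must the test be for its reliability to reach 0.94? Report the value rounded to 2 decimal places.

Rearranging the Spearman-Brown formula for n,
n = r_target (1 − r_old) / [ r_old (1 − r_target) ]
n = 0.94(1 − 0.72) / [0.72(1 − 0.94)]
  = 0.2632 / 0.0432 = 6.0926

6.09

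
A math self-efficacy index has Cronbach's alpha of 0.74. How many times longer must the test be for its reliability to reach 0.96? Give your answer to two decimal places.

Rearranging the Spearman-Brown formula for n,
n = r_target (1 − r_old) / [ r_old (1 − r_target) ]
n = 0.96(1 − 0.74) / [0.74(1 − 0.96)]
n = 0.2496 / 0.0296 ≈ 8.4324

8.43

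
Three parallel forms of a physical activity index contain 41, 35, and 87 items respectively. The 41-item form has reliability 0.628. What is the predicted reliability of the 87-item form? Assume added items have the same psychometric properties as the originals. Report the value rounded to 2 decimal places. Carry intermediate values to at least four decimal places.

Only the ratio of lengths matters: n = 87/41 = 2.1220
r_{87} = n·r / (1 + (n − 1)·r) = 1.3326 / 1.7046 ≈ 0.7818

0.78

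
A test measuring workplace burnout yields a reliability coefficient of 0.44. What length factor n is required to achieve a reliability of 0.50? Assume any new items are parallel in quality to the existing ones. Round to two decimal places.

1.27

n = 0.50(1 − 0.44) / [0.44(1 − 0.50)]
n = 0.2800 / 0.2200 ≈ 1.2727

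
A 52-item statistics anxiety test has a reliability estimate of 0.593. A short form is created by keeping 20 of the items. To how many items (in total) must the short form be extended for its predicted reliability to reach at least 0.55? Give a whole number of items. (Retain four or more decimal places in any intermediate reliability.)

First, r for the 20-item form: n = 20/52 = 0.3846, so r_20 = 0.3846·0.593/(1 + (0.3846 − 1)·0.593) = 0.3591
Length factor from the short form to reach 0.55: n' = 0.55(1 − 0.3591) / [0.3591(1 − 0.55)] ≈ 2.1813
Total items = 2.1813 × 20 = 43.63, rounded up to 44.

44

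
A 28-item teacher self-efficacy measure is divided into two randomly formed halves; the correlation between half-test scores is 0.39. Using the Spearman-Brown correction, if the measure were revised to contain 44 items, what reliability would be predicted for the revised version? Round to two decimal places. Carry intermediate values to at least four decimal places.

0.67

Spearman-Brown correction (n = 2): r_full = 2·0.39/(1 + 0.39) = 0.5612
Then adjust to 44 items: n = 44/28 = 1.5714
r_new = n·r_full / (1 + (n − 1)·r_full) = 0.8819 / 1.3207 ≈ 0.6678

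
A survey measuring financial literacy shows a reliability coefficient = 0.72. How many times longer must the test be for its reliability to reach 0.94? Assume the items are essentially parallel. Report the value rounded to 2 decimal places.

6.09

n = [0.94 × 0.28] / [0.72 × 0.06]
  = 0.2632 / 0.0432 = 6.0926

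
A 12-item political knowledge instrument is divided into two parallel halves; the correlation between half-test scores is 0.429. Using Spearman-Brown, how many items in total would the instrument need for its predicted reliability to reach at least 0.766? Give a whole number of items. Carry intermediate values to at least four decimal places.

Corrected full-test reliability: r_full = 2 × 0.429 / (1 + 0.429) ≈ 0.6004
Solve Spearman-Brown for n: n = 0.766(1 − 0.6004) / [0.6004(1 − 0.766)] = 2.1787
Items = 2.1787 × 12 ≈ 26.14 → 27

27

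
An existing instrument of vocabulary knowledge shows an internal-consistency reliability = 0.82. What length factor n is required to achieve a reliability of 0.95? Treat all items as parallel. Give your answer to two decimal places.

n = 0.95 × (1 − 0.82) / [ 0.82 × (1 − 0.95) ]
n = 0.1710 / 0.0410 ≈ 4.1707

4.17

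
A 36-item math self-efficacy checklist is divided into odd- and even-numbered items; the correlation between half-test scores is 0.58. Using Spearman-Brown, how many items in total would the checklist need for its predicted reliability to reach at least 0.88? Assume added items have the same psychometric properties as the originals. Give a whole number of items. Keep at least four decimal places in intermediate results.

Corrected full-test reliability: r_full = 2 × 0.58 / (1 + 0.58) ≈ 0.7342
n = r_tgt(1 − r_full) / [r_full(1 − r_tgt)] = 0.88 × 0.2658 / (0.7342 × 0.12) ≈ 2.6549
Required items = 2.6549 × 36 = 95.58, so 96 items.

96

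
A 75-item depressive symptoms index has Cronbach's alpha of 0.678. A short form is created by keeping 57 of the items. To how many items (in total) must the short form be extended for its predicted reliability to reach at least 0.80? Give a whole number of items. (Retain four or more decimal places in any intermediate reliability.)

143

Short-form reliability: n = 57/75 = 0.7600; r_57 = n·r/(1+(n−1)r) ≈ 0.6154
Length factor from the short form to reach 0.80: n' = 0.80(1 − 0.6154) / [0.6154(1 − 0.80)] ≈ 2.4998
Items = 2.4998 × 57 ≈ 142.49 → 143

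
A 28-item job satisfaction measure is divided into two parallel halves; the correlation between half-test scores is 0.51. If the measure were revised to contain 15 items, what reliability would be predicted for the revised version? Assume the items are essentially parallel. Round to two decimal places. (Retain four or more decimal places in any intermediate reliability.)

0.53

Full-test reliability from the split-half r: r_full = 2(0.51)/(1 + 0.51) = 0.6755
Then adjust to 15 items: n = 15/28 = 0.5357
r_new = n·r_full / (1 + (n − 1)·r_full) = 0.3619 / 0.6864 ≈ 0.5272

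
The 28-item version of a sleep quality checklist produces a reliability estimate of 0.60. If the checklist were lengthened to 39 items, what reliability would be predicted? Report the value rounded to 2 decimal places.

The new length is 39/28 = 1.3929 times the old.
By Spearman-Brown, r_new = n r / (1 + (n − 1) r).
r_new = (1.3929 × 0.60) / (1 + (1.3929 − 1) × 0.60)
     = 0.8357 / 1.2357 = 0.6763

0.68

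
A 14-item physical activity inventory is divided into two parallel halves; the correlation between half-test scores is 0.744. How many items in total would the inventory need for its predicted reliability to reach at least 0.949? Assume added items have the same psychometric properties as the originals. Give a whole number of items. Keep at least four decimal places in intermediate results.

r_full = 2(0.744)/(1 + 0.744) = 0.8532
n = r_tgt(1 − r_full) / [r_full(1 − r_tgt)] = 0.949 × 0.1468 / (0.8532 × 0.051) ≈ 3.2016
Items = 3.2016 × 14 ≈ 44.82 → 45

45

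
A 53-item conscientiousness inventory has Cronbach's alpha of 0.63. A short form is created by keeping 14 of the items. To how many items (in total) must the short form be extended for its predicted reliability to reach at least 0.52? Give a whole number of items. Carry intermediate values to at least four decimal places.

34

First, r for the 14-item form: n = 14/53 = 0.2642, so r_14 = 0.2642·0.63/(1 + (0.2642 − 1)·0.63) = 0.3103
Then solve for n' with r_old = 0.3103, r_target = 0.52: n' = 0.52(1 − 0.3103)/[0.3103(1 − 0.52)] = 2.4079
Total items = 2.4079 × 14 = 33.71, rounded up to 34.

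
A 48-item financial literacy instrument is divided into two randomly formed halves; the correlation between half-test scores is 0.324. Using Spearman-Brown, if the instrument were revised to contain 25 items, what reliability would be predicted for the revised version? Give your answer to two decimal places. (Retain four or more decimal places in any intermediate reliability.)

First correct the split-half correlation to full-test reliability: r_full = 2 × 0.324 / (1 + 0.324) ≈ 0.4894
Then adjust to 25 items: n = 25/48 = 0.5208
r_new = n·r_full / (1 + (n − 1)·r_full) = 0.2549 / 0.7655 ≈ 0.3330

0.33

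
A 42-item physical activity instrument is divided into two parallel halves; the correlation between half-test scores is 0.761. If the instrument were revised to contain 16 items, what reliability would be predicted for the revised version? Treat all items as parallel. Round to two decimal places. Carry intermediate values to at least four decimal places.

0.71

First correct the split-half correlation to full-test reliability: r_full = 2 × 0.761 / (1 + 0.761) ≈ 0.8643
Then adjust to 16 items: n = 16/42 = 0.3810
r_new = n·r_full / (1 + (n − 1)·r_full) = 0.3293 / 0.4650 ≈ 0.7082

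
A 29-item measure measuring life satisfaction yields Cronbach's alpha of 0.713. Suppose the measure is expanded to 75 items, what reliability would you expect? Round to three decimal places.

0.865

Length ratio n = 75/29 = 2.5862
r_new = (2.5862 × 0.713) / (1 + (2.5862 − 1) × 0.713)
r_new = 1.8440 / 2.1310 ≈ 0.8653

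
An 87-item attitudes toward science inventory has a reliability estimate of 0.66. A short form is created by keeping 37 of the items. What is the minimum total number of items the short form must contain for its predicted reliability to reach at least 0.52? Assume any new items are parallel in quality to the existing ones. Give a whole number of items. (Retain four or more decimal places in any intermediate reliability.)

49

First, r for the 37-item form: n = 37/87 = 0.4253, so r_37 = 0.4253·0.66/(1 + (0.4253 − 1)·0.66) = 0.4522
Length factor from the short form to reach 0.52: n' = 0.52(1 − 0.4522) / [0.4522(1 − 0.52)] ≈ 1.3124
Items = 1.3124 × 37 ≈ 48.56 → 49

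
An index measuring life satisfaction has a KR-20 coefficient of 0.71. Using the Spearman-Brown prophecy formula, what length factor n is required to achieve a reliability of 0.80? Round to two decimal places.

n = [0.80 × 0.29] / [0.71 × 0.20]
  = 0.2320 / 0.1420 = 1.6338

1.63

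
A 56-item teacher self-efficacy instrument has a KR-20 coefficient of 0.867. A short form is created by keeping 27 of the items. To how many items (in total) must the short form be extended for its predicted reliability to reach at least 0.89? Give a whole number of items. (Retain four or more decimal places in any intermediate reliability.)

70

Short-form reliability: n = 27/56 = 0.4821; r_27 = n·r/(1+(n−1)r) ≈ 0.7586
Then solve for n' with r_old = 0.7586, r_target = 0.89: n' = 0.89(1 − 0.7586)/[0.7586(1 − 0.89)] = 2.5747
Items = 2.5747 × 27 ≈ 69.52 → 70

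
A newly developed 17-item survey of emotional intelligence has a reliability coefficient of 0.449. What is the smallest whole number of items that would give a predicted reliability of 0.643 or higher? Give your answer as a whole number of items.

Rearranging the Spearman-Brown formula for n,
n = r*(1 − r) / [ r (1 − r*) ]
n = 0.643 × (1 − 0.449) / [ 0.449 × (1 − 0.643) ]
  = 0.354293 / 0.160293 = 2.2103
So the test needs 2.2103 × 17 ≈ 37.58 items; rounding up, 38.

38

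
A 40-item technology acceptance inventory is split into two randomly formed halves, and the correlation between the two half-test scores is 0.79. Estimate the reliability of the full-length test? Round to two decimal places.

0.88

r_full = 2(0.79) / (1 + 0.79)
r_full = 1.5800 / 1.7900 ≈ 0.8827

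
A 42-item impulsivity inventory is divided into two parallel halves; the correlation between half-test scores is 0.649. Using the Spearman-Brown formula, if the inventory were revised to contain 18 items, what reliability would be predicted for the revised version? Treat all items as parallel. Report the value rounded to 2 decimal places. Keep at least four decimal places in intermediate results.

0.61

Spearman-Brown correction (n = 2): r_full = 2·0.649/(1 + 0.649) = 0.7871
Length factor from 42 to 18 items: n = 18/42 = 0.4286
r_new = n·r_full / (1 + (n − 1)·r_full) = 0.3374 / 0.5503 ≈ 0.6131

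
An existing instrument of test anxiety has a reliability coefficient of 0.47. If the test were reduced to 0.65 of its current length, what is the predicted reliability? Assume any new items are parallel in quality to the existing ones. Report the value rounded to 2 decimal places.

0.37

By Spearman-Brown, r_new = n r / (1 + (n − 1) r).
r_new = 0.65·0.47 / [1 + (0.65 − 1)·0.47]
     = 0.3055 / 0.8355 = 0.3656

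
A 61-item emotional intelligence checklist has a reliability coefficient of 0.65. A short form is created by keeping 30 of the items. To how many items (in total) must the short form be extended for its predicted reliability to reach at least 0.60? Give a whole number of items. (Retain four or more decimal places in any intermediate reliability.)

First, r for the 30-item form: n = 30/61 = 0.4918, so r_30 = 0.4918·0.65/(1 + (0.4918 − 1)·0.65) = 0.4774
Length factor from the short form to reach 0.60: n' = 0.60(1 − 0.4774) / [0.4774(1 − 0.60)] ≈ 1.6420
Total items = 1.6420 × 30 = 49.26, rounded up to 50.

50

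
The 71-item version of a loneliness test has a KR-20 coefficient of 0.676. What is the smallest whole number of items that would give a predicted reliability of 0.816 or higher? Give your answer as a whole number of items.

151

Invert Spearman-Brown to solve for n:
n = r_target (1 − r_old) / [ r_old (1 − r_target) ]
n = [0.816 × 0.324] / [0.676 × 0.184]
  = 0.264384 / 0.124384 = 2.1255
2.1255 × 71 = 150.91 → 151 items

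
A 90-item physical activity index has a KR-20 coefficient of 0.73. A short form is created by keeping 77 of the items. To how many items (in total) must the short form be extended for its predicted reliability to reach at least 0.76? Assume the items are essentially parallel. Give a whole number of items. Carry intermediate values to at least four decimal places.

106

First, r for the 77-item form: n = 77/90 = 0.8556, so r_77 = 0.8556·0.73/(1 + (0.8556 − 1)·0.73) = 0.6982
Then solve for n' with r_old = 0.6982, r_target = 0.76: n' = 0.76(1 − 0.6982)/[0.6982(1 − 0.76)] = 1.3688
Items = 1.3688 × 77 ≈ 105.40 → 106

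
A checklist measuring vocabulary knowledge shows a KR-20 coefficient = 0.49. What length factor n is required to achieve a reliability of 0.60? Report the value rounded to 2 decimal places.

1.56

Rearranging the Spearman-Brown formula for n,
n = r*(1 − r) / [ r (1 − r*) ]
n = [0.60 × 0.51] / [0.49 × 0.40]
n = 0.3060 / 0.1960 ≈ 1.5612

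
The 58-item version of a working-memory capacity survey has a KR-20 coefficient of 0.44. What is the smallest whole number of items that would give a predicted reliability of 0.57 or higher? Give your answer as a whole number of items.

n = 0.57 × (1 − 0.44) / [ 0.44 × (1 − 0.57) ]
n = 0.3192 / 0.1892 ≈ 1.6871
Items needed = n × 58 = 1.6871 × 58 ≈ 97.85 → round up to 98

98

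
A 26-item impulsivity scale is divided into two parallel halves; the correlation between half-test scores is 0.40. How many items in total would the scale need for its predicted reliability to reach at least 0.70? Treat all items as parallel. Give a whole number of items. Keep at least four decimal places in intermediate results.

46

Corrected full-test reliability: r_full = 2 × 0.40 / (1 + 0.40) ≈ 0.5714
n = r_tgt(1 − r_full) / [r_full(1 − r_tgt)] = 0.70 × 0.4286 / (0.5714 × 0.30) ≈ 1.7502
Items = 1.7502 × 26 ≈ 45.51 → 46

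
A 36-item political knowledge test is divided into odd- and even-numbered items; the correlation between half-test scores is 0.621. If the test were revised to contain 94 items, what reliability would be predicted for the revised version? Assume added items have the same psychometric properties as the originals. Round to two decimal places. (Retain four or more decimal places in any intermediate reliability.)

0.90

First correct the split-half correlation to full-test reliability: r_full = 2 × 0.621 / (1 + 0.621) ≈ 0.7662
Length factor from 36 to 94 items: n = 94/36 = 2.6111
r_new = n·r_full / (1 + (n − 1)·r_full) = 2.0006 / 2.2344 ≈ 0.8954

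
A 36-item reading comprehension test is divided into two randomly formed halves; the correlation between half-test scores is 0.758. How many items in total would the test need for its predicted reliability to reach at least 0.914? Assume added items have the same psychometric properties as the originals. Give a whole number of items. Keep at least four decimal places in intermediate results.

62

r_full = 2(0.758)/(1 + 0.758) = 0.8623
Solve Spearman-Brown for n: n = 0.914(1 − 0.8623) / [0.8623(1 − 0.914)] = 1.6972
Required items = 1.6972 × 36 = 61.10, so 62 items.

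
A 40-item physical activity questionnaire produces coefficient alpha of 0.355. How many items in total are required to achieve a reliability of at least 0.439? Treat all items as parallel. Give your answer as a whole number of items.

57

Rearranging the Spearman-Brown formula for n,
n = r*(1 − r) / [ r (1 − r*) ]
n = 0.439 × (1 − 0.355) / [ 0.355 × (1 − 0.439) ]
n = 0.283155 / 0.199155 ≈ 1.4218
Items needed = n × 40 = 1.4218 × 40 ≈ 56.87 → round up to 57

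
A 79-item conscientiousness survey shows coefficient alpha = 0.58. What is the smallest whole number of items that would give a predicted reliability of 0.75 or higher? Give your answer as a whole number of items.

n = [0.75 × 0.42] / [0.58 × 0.25]
n = 0.3150 / 0.1450 ≈ 2.1724
2.1724 × 79 = 171.62 → 172 items

172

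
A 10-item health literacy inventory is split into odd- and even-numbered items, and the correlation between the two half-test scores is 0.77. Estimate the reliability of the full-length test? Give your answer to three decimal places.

0.870

Apply the Spearman-Brown correction with n = 2:
r_full = 2r_hh / (1 + r_hh) = 2 × 0.77 / (1 + 0.77)
       = 1.5400 / 1.7700 = 0.8701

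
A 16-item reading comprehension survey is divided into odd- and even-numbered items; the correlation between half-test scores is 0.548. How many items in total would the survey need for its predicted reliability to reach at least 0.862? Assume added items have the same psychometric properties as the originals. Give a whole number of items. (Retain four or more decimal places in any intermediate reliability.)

42

r_full = 2(0.548)/(1 + 0.548) = 0.7080
n = r_tgt(1 − r_full) / [r_full(1 − r_tgt)] = 0.862 × 0.2920 / (0.7080 × 0.138) ≈ 2.5762
Items = 2.5762 × 16 ≈ 41.22 → 42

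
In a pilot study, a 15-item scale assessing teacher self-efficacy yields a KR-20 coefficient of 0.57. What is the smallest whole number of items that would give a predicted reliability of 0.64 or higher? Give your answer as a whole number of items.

21

n = [0.64 × 0.43] / [0.57 × 0.36]
n = 0.2752 / 0.2052 ≈ 1.3411
So the test needs 1.3411 × 15 ≈ 20.12 items; rounding up, 21.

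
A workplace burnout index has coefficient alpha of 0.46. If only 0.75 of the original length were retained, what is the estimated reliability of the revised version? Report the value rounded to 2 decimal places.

Apply the Spearman-Brown prophecy formula, r' = nr / [1 + (n − 1)r]:
r_new = (0.75 × 0.46) / (1 + (0.75 − 1) × 0.46)
     = 0.3450 / 0.8850 = 0.3898

0.39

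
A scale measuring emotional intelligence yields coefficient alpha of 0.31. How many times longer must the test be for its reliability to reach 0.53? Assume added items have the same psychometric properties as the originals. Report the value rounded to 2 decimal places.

Rearranging the Spearman-Brown formula for n,
n = r_target (1 − r_old) / [ r_old (1 − r_target) ]
n = 0.53 × (1 − 0.31) / [ 0.31 × (1 − 0.53) ]
n = 0.3657 / 0.1457 ≈ 2.5100

2.51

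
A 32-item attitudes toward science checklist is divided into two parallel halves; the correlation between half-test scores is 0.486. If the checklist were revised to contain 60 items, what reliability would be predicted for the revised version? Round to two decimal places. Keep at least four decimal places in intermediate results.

0.78

Spearman-Brown correction (n = 2): r_full = 2·0.486/(1 + 0.486) = 0.6541
Then adjust to 60 items: n = 60/32 = 1.8750
r_new = n·r_full / (1 + (n − 1)·r_full) = 1.2264 / 1.5723 ≈ 0.7800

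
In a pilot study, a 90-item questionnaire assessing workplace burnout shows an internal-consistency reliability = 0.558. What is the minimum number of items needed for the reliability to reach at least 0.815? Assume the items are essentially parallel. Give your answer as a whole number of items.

315

n = 0.815(1 − 0.558) / [0.558(1 − 0.815)]
n = 0.360230 / 0.103230 ≈ 3.4896
Items needed = n × 90 = 3.4896 × 90 ≈ 314.06 → round up to 315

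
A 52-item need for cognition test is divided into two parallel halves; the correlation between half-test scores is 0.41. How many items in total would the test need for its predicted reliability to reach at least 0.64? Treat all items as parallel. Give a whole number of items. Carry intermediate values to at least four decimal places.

67

Corrected full-test reliability: r_full = 2 × 0.41 / (1 + 0.41) ≈ 0.5816
Solve Spearman-Brown for n: n = 0.64(1 − 0.5816) / [0.5816(1 − 0.64)] = 1.2789
Required items = 1.2789 × 52 = 66.50, so 67 items.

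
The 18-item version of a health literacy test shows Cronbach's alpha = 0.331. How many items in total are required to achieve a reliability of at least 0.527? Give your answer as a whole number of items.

n = 0.527(1 − 0.331) / [0.331(1 − 0.527)]
n = 0.352563 / 0.156563 ≈ 2.2519
So the test needs 2.2519 × 18 ≈ 40.53 items; rounding up, 41.

41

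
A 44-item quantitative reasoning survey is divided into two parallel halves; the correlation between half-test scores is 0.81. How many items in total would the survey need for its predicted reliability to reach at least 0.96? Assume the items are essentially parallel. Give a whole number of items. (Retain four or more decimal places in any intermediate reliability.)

124

r_full = 2(0.81)/(1 + 0.81) = 0.8950
Solve Spearman-Brown for n: n = 0.96(1 − 0.8950) / [0.8950(1 − 0.96)] = 2.8156
Items = 2.8156 × 44 ≈ 123.89 → 124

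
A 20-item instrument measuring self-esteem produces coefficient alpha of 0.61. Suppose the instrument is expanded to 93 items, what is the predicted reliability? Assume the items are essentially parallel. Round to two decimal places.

0.88

The new length is 93/20 = 4.65 times the old.
r_new = (4.65 × 0.61) / (1 + (4.65 − 1) × 0.61)
     = 2.8365 / 3.2265 = 0.8791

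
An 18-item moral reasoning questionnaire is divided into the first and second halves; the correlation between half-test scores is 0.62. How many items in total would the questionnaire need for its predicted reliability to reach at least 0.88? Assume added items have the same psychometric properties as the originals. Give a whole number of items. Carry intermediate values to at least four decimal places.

41

r_full = 2(0.62)/(1 + 0.62) = 0.7654
n = r_tgt(1 − r_full) / [r_full(1 − r_tgt)] = 0.88 × 0.2346 / (0.7654 × 0.12) ≈ 2.2477
Required items = 2.2477 × 18 = 40.46, so 41 items.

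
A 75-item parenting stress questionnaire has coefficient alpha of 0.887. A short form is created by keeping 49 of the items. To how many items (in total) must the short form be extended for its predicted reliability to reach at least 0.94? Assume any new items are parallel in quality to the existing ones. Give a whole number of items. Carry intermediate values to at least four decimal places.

150

Short-form reliability: n = 49/75 = 0.6533; r_49 = n·r/(1+(n−1)r) ≈ 0.8368
Then solve for n' with r_old = 0.8368, r_target = 0.94: n' = 0.94(1 − 0.8368)/[0.8368(1 − 0.94)] = 3.0554
Items = 3.0554 × 49 ≈ 149.71 → 150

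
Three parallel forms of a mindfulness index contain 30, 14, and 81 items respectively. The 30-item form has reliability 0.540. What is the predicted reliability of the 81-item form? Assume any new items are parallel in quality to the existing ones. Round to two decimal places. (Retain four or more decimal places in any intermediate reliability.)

0.76

The 14-item form is not needed; work directly from the 30-item form with n = 81/30 = 2.7000.
r_{81} = n·r / (1 + (n − 1)·r) = 1.4580 / 1.9180 ≈ 0.7602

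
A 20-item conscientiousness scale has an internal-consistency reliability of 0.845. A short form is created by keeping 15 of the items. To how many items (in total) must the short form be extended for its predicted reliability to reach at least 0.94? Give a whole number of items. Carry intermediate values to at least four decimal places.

58

Short-form reliability: n = 15/20 = 0.7500; r_15 = n·r/(1+(n−1)r) ≈ 0.8035
Length factor from the short form to reach 0.94: n' = 0.94(1 − 0.8035) / [0.8035(1 − 0.94)] ≈ 3.8314
Total items = 3.8314 × 15 = 57.47, rounded up to 58.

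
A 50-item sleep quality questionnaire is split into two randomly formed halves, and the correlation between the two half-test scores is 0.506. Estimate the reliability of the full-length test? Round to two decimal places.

Each half is half the length of the full test, so the full test is n = 2 times a half.
r_full = 2r_hh / (1 + r_hh) = 2 × 0.506 / (1 + 0.506)
r_full = 1.0120 / 1.5060 ≈ 0.6720

0.67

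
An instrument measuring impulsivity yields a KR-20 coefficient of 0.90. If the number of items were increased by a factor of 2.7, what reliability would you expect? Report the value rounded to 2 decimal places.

0.96

r_new = (2.7 × 0.90) / (1 + (2.7 − 1) × 0.90)
     = 2.4300 / 2.5300 = 0.9605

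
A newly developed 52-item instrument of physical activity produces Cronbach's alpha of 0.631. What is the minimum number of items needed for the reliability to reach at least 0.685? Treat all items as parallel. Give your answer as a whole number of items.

Invert Spearman-Brown to solve for n:
n = r*(1 − r) / [ r (1 − r*) ]
n = 0.685 × (1 − 0.631) / [ 0.631 × (1 − 0.685) ]
n = 0.252765 / 0.198765 ≈ 1.2717
1.2717 × 52 = 66.13 → 67 items

67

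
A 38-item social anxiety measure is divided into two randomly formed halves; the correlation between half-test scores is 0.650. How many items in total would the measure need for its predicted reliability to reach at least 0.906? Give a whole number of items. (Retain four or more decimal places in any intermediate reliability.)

99

r_full = 2(0.650)/(1 + 0.650) = 0.7879
n = r_tgt(1 − r_full) / [r_full(1 − r_tgt)] = 0.906 × 0.2121 / (0.7879 × 0.094) ≈ 2.5946
Items = 2.5946 × 38 ≈ 98.59 → 99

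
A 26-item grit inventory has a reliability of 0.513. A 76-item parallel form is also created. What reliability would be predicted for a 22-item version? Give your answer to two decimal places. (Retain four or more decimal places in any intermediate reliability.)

Only the ratio of lengths matters: n = 22/26 = 0.8462
r_{22} = n·r / (1 + (n − 1)·r) = 0.4341 / 0.9211 ≈ 0.4713

0.47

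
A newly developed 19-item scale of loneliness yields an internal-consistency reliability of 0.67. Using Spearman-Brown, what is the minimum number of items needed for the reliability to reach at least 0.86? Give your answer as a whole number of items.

n = 0.86 × (1 − 0.67) / [ 0.67 × (1 − 0.86) ]
  = 0.2838 / 0.0938 = 3.0256
3.0256 × 19 = 57.49 → 58 items

58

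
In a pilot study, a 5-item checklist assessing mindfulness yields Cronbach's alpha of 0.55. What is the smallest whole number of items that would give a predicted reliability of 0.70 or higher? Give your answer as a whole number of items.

10

Invert Spearman-Brown to solve for n:
n = r*(1 − r) / [ r (1 − r*) ]
n = 0.70(1 − 0.55) / [0.55(1 − 0.70)]
  = 0.3150 / 0.1650 = 1.9091
1.9091 × 5 = 9.55 → 10 items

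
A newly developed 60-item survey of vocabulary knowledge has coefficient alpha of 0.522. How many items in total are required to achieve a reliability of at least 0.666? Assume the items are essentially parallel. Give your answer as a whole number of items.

110

Invert Spearman-Brown to solve for n:
n = r*(1 − r) / [ r (1 − r*) ]
n = 0.666 × (1 − 0.522) / [ 0.522 × (1 − 0.666) ]
  = 0.318348 / 0.174348 = 1.8259
So the test needs 1.8259 × 60 ≈ 109.55 items; rounding up, 110.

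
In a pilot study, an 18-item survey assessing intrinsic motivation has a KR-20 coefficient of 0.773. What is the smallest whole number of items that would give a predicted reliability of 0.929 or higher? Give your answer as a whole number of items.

Spearman-Brown solved for the length factor n:
n = r_target (1 − r_old) / [ r_old (1 − r_target) ]
n = [0.929 × 0.227] / [0.773 × 0.071]
n = 0.210883 / 0.054883 ≈ 3.8424
So the test needs 3.8424 × 18 ≈ 69.16 items; rounding up, 70.

70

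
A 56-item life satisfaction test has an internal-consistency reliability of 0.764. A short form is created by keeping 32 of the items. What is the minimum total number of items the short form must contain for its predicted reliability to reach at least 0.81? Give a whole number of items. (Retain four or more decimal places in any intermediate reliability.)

First, r for the 32-item form: n = 32/56 = 0.5714, so r_32 = 0.5714·0.764/(1 + (0.5714 − 1)·0.764) = 0.6491
Then solve for n' with r_old = 0.6491, r_target = 0.81: n' = 0.81(1 − 0.6491)/[0.6491(1 − 0.81)] = 2.3046
Total items = 2.3046 × 32 = 73.75, rounded up to 74.

74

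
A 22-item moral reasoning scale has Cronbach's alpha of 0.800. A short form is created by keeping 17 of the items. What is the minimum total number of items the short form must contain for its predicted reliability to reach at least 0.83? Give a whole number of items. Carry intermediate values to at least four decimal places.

27

Short-form reliability: n = 17/22 = 0.7727; r_17 = n·r/(1+(n−1)r) ≈ 0.7555
Length factor from the short form to reach 0.83: n' = 0.83(1 − 0.7555) / [0.7555(1 − 0.83)] ≈ 1.5801
Items = 1.5801 × 17 ≈ 26.86 → 27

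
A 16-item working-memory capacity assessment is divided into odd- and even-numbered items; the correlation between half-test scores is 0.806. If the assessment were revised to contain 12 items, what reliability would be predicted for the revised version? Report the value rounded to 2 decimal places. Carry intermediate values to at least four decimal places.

0.86

First correct the split-half correlation to full-test reliability: r_full = 2 × 0.806 / (1 + 0.806) ≈ 0.8926
Length factor from 16 to 12 items: n = 12/16 = 0.7500
r_new = n·r_full / (1 + (n − 1)·r_full) = 0.6694 / 0.7769 ≈ 0.8616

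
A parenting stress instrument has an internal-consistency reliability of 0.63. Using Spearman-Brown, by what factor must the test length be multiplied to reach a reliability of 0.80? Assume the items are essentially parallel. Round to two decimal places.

Invert Spearman-Brown to solve for n:
n = r*(1 − r) / [ r (1 − r*) ]
n = [0.80 × 0.37] / [0.63 × 0.20]
  = 0.2960 / 0.1260 = 2.3492

2.35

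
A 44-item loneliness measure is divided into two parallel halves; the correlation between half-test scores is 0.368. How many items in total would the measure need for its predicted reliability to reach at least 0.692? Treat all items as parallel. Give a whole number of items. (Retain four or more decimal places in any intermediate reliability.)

85

Corrected full-test reliability: r_full = 2 × 0.368 / (1 + 0.368) ≈ 0.5380
n = r_tgt(1 − r_full) / [r_full(1 − r_tgt)] = 0.692 × 0.4620 / (0.5380 × 0.308) ≈ 1.9294
Items = 1.9294 × 44 ≈ 84.89 → 85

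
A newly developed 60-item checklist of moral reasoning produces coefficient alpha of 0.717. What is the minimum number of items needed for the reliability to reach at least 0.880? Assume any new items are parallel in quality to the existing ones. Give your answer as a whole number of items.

174

n = [0.880 × 0.283] / [0.717 × 0.120]
  = 0.249040 / 0.086040 = 2.8945
Items needed = n × 60 = 2.8945 × 60 ≈ 173.67 → round up to 174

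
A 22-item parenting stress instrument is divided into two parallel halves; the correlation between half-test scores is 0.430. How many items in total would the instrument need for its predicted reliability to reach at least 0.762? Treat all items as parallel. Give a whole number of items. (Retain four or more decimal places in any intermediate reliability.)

47

r_full = 2(0.430)/(1 + 0.430) = 0.6014
Solve Spearman-Brown for n: n = 0.762(1 − 0.6014) / [0.6014(1 − 0.762)] = 2.1220
Items = 2.1220 × 22 ≈ 46.68 → 47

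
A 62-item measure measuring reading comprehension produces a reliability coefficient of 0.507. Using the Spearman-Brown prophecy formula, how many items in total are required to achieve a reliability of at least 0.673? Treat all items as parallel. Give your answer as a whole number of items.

n = 0.673 × (1 − 0.507) / [ 0.507 × (1 − 0.673) ]
n = 0.331789 / 0.165789 ≈ 2.0013
So the test needs 2.0013 × 62 ≈ 124.08 items; rounding up, 125.

125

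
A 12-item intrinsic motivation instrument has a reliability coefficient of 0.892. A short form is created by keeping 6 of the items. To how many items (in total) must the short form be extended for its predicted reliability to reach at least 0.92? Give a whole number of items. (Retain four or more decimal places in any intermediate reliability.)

17

Short-form reliability: n = 6/12 = 0.5000; r_6 = n·r/(1+(n−1)r) ≈ 0.8051
Length factor from the short form to reach 0.92: n' = 0.92(1 − 0.8051) / [0.8051(1 − 0.92)] ≈ 2.7839
Items = 2.7839 × 6 ≈ 16.70 → 17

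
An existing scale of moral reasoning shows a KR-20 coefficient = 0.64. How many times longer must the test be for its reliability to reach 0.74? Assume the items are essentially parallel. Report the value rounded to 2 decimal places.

n = [0.74 × 0.36] / [0.64 × 0.26]
  = 0.2664 / 0.1664 = 1.6010

1.60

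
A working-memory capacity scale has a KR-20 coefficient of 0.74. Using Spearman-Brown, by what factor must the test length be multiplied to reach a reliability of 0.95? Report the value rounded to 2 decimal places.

6.68

Invert Spearman-Brown to solve for n:
n = r*(1 − r) / [ r (1 − r*) ]
n = [0.95 × 0.26] / [0.74 × 0.05]
  = 0.2470 / 0.0370 = 6.6757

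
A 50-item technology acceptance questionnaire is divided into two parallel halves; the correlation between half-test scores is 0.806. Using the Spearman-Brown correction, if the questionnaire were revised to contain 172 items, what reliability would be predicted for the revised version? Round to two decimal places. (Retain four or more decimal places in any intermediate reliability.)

0.97

First correct the split-half correlation to full-test reliability: r_full = 2 × 0.806 / (1 + 0.806) ≈ 0.8926
Length factor from 50 to 172 items: n = 172/50 = 3.4400
r_new = n·r_full / (1 + (n − 1)·r_full) = 3.0705 / 3.1779 ≈ 0.9662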